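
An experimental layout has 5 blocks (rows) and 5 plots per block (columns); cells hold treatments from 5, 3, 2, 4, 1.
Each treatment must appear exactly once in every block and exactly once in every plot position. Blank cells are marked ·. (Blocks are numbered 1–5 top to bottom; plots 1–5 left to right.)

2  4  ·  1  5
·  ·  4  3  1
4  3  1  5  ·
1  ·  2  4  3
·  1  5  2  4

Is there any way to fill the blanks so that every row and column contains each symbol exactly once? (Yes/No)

No block or plot among the givens repeats a symbol, and propagating forced cells runs into no contradiction.
One valid completion exists (for instance, 2 4 3 1 5 / 5 2 4 3 1 / 4 3 1 5 2 / 1 5 2 4 3 / 3 1 5 2 4).

Yes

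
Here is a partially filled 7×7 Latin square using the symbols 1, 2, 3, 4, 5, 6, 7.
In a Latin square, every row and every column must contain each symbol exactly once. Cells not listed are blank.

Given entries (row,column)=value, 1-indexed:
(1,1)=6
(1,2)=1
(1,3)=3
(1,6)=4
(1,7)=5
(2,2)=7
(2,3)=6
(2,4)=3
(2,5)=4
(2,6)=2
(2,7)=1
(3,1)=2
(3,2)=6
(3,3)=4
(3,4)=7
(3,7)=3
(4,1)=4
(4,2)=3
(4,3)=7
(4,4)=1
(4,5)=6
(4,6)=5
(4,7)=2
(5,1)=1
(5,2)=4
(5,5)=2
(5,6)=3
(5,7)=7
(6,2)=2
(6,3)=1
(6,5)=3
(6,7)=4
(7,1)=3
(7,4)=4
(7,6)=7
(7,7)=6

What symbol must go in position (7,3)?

2

Row 1, column 4: row 1 has {1, 3, 4, 5, 6} and column 4 has {1, 3, 4, 7}, leaving only 2.
Row 1, column 5: row 1 has {1, 2, 3, 4, 5, 6} and column 5 has {2, 3, 4, 6}, leaving only 7.
Row 2, column 1: row 2 has {1, 2, 3, 4, 6, 7} and column 1 has {1, 2, 3, 4, 6}, leaving only 5.
Row 3, column 6: row 3 has {2, 3, 4, 6, 7} and column 6 has {2, 3, 4, 5, 7}, leaving only 1.
Row 3, column 5: row 3 has {1, 2, 3, 4, 6, 7} and column 5 has {2, 3, 4, 6, 7}, leaving only 5.
Row 5, column 3: row 5 has {1, 2, 3, 4, 7} and column 3 has {1, 3, 4, 6, 7}, leaving only 5.
Row 7 already has {3, 4, 6, 7} and column 3 already has {1, 3, 4, 5, 6, 7}, so row 7, column 3 must be 2.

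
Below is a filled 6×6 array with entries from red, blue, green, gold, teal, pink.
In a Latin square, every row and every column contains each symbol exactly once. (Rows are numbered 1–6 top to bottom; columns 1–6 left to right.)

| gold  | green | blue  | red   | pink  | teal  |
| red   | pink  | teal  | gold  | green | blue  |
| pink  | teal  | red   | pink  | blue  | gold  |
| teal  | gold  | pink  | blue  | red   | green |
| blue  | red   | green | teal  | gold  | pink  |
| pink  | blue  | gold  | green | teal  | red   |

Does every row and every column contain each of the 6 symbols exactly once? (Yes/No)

Row 3 contains pink twice (at columns 1 and 4), so it is not a permutation.

No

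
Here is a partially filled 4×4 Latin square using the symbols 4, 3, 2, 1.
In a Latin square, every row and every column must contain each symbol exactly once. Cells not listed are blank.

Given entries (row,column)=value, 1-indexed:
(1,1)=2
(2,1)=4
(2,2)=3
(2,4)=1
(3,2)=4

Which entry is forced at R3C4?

Row 1, column 2: row 1 has {2} and column 2 has {4, 3}, leaving only 1.
Row 2, column 3: row 2 has {4, 3, 1} and column 3 has {}, leaving only 2.
Row 4, column 2: row 4 has {} and column 2 has {4, 3, 1}, leaving only 2.
Row 3, column 4 is narrowed to {3, 2}.
If it were 3, then row 4, column 4 would be left with no valid symbol.
So row 3, column 4 must be 2.

2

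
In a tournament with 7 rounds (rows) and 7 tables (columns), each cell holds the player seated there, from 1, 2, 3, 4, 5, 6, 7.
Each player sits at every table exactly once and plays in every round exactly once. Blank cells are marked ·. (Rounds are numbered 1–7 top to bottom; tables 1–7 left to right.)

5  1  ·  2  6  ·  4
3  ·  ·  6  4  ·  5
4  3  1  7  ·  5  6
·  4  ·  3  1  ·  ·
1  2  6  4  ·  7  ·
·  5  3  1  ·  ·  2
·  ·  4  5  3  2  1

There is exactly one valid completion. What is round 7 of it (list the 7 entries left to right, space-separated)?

Round 1, table 3: round 1 has {1, 2, 4, 5, 6} and table 3 has {1, 3, 4, 6}, leaving only 7.
Round 1, table 6: round 1 has {1, 2, 4, 5, 6, 7} and table 6 has {2, 5, 7}, leaving only 3.
Round 2, table 2: round 2 has {3, 4, 5, 6} and table 2 has {1, 2, 3, 4, 5}, leaving only 7.
Round 7, table 2: round 7 has {1, 2, 3, 4, 5} and table 2 has {1, 2, 3, 4, 5, 7}, leaving only 6.
Round 7, table 1: round 7 has {1, 2, 3, 4, 5, 6} and table 1 has {1, 3, 4, 5}, leaving only 7.
So round 7 reads: 7 6 4 5 3 2 1.

7 6 4 5 3 2 1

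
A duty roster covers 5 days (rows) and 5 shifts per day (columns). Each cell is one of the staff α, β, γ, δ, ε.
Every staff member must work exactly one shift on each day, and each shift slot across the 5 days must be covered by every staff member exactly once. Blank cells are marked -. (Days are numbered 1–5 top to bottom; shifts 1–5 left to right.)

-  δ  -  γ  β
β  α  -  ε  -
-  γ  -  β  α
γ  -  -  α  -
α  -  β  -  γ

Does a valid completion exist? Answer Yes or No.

Yes

No day or shift among the givens repeats a symbol, and propagating forced cells runs into no contradiction.
One valid completion exists (for instance, ε δ α γ β / β α γ ε δ / δ γ ε β α / γ β δ α ε / α ε β δ γ).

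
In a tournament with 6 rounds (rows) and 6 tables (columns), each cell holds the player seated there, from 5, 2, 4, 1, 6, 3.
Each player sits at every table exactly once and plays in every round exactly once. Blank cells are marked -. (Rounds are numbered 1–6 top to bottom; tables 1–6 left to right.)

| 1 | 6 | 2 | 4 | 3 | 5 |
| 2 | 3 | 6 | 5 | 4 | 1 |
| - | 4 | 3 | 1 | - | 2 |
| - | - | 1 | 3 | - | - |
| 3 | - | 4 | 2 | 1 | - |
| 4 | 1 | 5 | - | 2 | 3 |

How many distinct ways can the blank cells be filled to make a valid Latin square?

2

Round 3, table 1: eliminating its round and table leaves {5, 6}.
Round 3, table 5: eliminating its round and table leaves {5, 6}.
Round 4, table 1: eliminating its round and table leaves {5, 6}.
Round 4, table 2: eliminating its round and table leaves {5, 2}.
Round 4, table 5: eliminating its round and table leaves {5, 6}.
Round 4, table 6: eliminating its round and table leaves {4, 6}.
Round 5, table 2: eliminating its round and table leaves {5}.
Round 5, table 6: eliminating its round and table leaves {6}.
Round 6, table 4: eliminating its round and table leaves {6}.
Enumerating the assignments across these blanks that avoid any round or table repeat gives 2 completions.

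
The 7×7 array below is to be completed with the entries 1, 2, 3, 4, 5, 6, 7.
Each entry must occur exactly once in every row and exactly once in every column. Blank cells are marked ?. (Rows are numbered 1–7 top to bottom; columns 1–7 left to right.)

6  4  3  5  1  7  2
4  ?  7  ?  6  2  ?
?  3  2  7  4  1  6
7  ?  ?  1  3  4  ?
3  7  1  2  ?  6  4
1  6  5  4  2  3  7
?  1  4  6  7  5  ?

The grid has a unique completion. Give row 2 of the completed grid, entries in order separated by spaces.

Row 2, column 2: row 2 has {2, 4, 6, 7} and column 2 has {1, 3, 4, 6, 7}, leaving only 5.
Row 2, column 4: row 2 has {2, 4, 5, 6, 7} and column 4 has {1, 2, 4, 5, 6, 7}, leaving only 3.
Row 2, column 7: row 2 has {2, 3, 4, 5, 6, 7} and column 7 has {2, 4, 6, 7}, leaving only 1.
So row 2 reads: 4 5 7 3 6 2 1.

4 5 7 3 6 2 1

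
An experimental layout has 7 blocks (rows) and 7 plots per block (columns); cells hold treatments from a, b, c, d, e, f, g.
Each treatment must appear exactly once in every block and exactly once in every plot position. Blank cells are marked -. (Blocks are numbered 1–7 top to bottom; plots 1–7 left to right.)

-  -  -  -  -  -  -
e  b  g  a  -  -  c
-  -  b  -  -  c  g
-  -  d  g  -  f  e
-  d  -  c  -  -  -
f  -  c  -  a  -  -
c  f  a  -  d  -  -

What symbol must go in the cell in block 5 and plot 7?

f

Block 2, plot 5: block 2 has {a, b, c, e, g} and plot 5 has {a, d}, leaving only f.
Block 2, plot 6: block 2 has {a, b, c, e, f, g} and plot 6 has {c, f}, leaving only d.
Block 3, plot 5: block 3 has {b, c, g} and plot 5 has {a, d, f}, leaving only e.
Block 3, plot 2: block 3 has {b, c, e, g} and plot 2 has {b, d, f}, leaving only a.
Block 3, plot 1: block 3 has {a, b, c, e, g} and plot 1 has {c, e, f}, leaving only d.
Block 3, plot 4: block 3 has {a, b, c, d, e, g} and plot 4 has {a, c, g}, leaving only f.
Block 4, plot 2: block 4 has {d, e, f, g} and plot 2 has {a, b, d, f}, leaving only c.
Block 4, plot 5: block 4 has {c, d, e, f, g} and plot 5 has {a, d, e, f}, leaving only b.
Block 4, plot 1: block 4 has {b, c, d, e, f, g} and plot 1 has {c, d, e, f}, leaving only a.
Block 5, plot 5: block 5 has {c, d} and plot 5 has {a, b, d, e, f}, leaving only g.
Block 1, plot 5: block 1 has {} and plot 5 has {a, b, d, e, f, g}, leaving only c.
Block 5, plot 1: block 5 has {c, d, g} and plot 1 has {a, c, d, e, f}, leaving only b.
Block 1, plot 1: block 1 has {c} and plot 1 has {a, b, c, d, e, f}, leaving only g.
Block 1, plot 2: block 1 has {c, g} and plot 2 has {a, b, c, d, f}, leaving only e.
Block 1, plot 3: block 1 has {c, e, g} and plot 3 has {a, b, c, d, g}, leaving only f.
Block 5, plot 3: block 5 has {b, c, d, g} and plot 3 has {a, b, c, d, f, g}, leaving only e.
Block 5, plot 6: block 5 has {b, c, d, e, g} and plot 6 has {c, d, f}, leaving only a.
Block 5 already has {a, b, c, d, e, g} and plot 7 already has {c, e, g}, so block 5, plot 7 must be f.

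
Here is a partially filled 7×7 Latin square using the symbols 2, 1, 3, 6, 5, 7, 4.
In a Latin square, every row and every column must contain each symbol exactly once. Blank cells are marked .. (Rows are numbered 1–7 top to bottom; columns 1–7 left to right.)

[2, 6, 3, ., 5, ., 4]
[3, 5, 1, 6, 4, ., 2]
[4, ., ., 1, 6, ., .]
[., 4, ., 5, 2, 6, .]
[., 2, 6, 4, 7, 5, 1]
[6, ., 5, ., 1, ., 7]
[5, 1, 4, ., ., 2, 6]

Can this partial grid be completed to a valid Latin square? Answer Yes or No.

No

Row 5, column 1: row 5 together with column 1 already contain {2, 1, 3, 6, 5, 7, 4} — every symbol — so nothing can go there. The grid has no valid completion.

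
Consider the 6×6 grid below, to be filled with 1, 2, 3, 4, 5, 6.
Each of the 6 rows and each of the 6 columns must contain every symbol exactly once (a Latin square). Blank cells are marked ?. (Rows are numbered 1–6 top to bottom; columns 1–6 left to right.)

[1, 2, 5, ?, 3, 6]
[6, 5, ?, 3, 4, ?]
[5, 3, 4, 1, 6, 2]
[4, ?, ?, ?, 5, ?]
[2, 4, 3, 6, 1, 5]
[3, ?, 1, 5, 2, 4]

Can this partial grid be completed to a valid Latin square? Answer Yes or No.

No row or column among the givens repeats a symbol, and propagating forced cells runs into no contradiction.
One valid completion exists (for instance, 1 2 5 4 3 6 / 6 5 2 3 4 1 / 5 3 4 1 6 2 / 4 1 6 2 5 3 / 2 4 3 6 1 5 / 3 6 1 5 2 4).

Yes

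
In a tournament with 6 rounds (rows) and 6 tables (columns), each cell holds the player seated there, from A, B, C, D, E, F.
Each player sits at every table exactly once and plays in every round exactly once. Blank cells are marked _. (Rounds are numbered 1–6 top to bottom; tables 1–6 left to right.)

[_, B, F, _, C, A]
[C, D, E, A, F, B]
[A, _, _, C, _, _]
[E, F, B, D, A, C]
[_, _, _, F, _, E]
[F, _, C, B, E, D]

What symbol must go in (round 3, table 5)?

Round 1, table 1: round 1 has {A, B, C, F} and table 1 has {A, C, E, F}, leaving only D.
Round 1, table 4: round 1 has {A, B, C, D, F} and table 4 has {A, B, C, D, F}, leaving only E.
Round 3, table 2: round 3 has {A, C} and table 2 has {B, D, F}, leaving only E.
Round 3, table 3: round 3 has {A, C, E} and table 3 has {B, C, E, F}, leaving only D.
Round 3 already has {A, C, D, E} and table 5 already has {A, C, E, F}, so round 3, table 5 must be B.

B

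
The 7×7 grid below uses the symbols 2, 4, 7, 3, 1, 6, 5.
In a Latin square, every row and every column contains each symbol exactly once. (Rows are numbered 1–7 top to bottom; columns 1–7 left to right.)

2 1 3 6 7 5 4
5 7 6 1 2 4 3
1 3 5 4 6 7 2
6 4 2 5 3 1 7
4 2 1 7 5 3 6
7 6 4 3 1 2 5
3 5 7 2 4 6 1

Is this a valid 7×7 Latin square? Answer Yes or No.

Each row is a permutation of the 7 symbols, and so is each column.

Yes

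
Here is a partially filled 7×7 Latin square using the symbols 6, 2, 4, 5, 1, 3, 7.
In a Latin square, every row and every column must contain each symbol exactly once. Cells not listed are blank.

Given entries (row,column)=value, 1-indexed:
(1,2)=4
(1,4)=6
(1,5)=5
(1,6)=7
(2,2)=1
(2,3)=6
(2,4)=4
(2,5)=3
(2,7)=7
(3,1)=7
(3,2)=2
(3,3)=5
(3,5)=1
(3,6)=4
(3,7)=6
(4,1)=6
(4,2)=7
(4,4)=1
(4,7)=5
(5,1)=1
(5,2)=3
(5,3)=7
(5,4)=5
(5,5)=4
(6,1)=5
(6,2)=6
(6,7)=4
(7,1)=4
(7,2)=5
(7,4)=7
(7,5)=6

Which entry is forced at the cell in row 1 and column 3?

2

Row 2, column 1: row 2 has {6, 4, 1, 3, 7} and column 1 has {6, 4, 5, 1, 7}, leaving only 2.
Row 1, column 1: row 1 has {6, 4, 5, 7} and column 1 has {6, 2, 4, 5, 1, 7}, leaving only 3.
Row 2, column 6: row 2 has {6, 2, 4, 1, 3, 7} and column 6 has {4, 7}, leaving only 5.
Row 3, column 4: row 3 has {6, 2, 4, 5, 1, 7} and column 4 has {6, 4, 5, 1, 7}, leaving only 3.
Row 4, column 5: row 4 has {6, 5, 1, 7} and column 5 has {6, 4, 5, 1, 3}, leaving only 2.
Row 4, column 6: row 4 has {6, 2, 5, 1, 7} and column 6 has {4, 5, 7}, leaving only 3.
Row 4, column 3: row 4 has {6, 2, 5, 1, 3, 7} and column 3 has {6, 5, 7}, leaving only 4.
Row 5, column 7: row 5 has {4, 5, 1, 3, 7} and column 7 has {6, 4, 5, 7}, leaving only 2.
Row 1, column 7: row 1 has {6, 4, 5, 3, 7} and column 7 has {6, 2, 4, 5, 7}, leaving only 1.
Row 1 already has {6, 4, 5, 1, 3, 7} and column 3 already has {6, 4, 5, 7}, so row 1, column 3 must be 2.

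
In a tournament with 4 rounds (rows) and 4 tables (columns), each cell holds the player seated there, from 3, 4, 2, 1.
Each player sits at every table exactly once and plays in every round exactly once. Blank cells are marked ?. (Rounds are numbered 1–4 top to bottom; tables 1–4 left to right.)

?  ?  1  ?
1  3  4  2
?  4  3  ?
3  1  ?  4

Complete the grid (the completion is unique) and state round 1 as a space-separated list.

Round 1, table 2: round 1 has {1} and table 2 has {3, 4, 1}, leaving only 2.
Round 1, table 1: round 1 has {2, 1} and table 1 has {3, 1}, leaving only 4.
Round 1, table 4: round 1 has {4, 2, 1} and table 4 has {4, 2}, leaving only 3.
So round 1 reads: 4 2 1 3.

4 2 1 3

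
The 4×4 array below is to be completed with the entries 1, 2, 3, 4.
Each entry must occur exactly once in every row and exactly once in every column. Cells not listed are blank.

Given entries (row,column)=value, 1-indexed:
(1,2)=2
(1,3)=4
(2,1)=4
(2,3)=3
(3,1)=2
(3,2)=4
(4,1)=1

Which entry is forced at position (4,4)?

4

Row 1, column 1: row 1 has {2, 4} and column 1 has {1, 2, 4}, leaving only 3.
Row 1, column 4: row 1 has {2, 3, 4} and column 4 has {}, leaving only 1.
Row 2, column 2: row 2 has {3, 4} and column 2 has {2, 4}, leaving only 1.
Row 2, column 4: row 2 has {1, 3, 4} and column 4 has {1}, leaving only 2.
Row 3, column 3: row 3 has {2, 4} and column 3 has {3, 4}, leaving only 1.
Row 3, column 4: row 3 has {1, 2, 4} and column 4 has {1, 2}, leaving only 3.
Row 4 already has {1} and column 4 already has {1, 2, 3}, so row 4, column 4 must be 4.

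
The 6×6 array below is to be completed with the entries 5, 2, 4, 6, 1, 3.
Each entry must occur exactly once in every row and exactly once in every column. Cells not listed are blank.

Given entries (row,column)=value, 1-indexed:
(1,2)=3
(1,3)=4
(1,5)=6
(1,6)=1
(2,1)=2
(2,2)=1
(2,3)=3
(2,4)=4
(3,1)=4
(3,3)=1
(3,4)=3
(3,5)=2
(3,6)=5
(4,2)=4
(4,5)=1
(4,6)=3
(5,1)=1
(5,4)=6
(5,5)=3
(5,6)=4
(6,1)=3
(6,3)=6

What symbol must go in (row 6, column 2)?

5

Row 1, column 1: row 1 has {4, 6, 1, 3} and column 1 has {2, 4, 1, 3}, leaving only 5.
Row 1, column 4: row 1 has {5, 4, 6, 1, 3} and column 4 has {4, 6, 3}, leaving only 2.
Row 2, column 5: row 2 has {2, 4, 1, 3} and column 5 has {2, 6, 1, 3}, leaving only 5.
Row 2, column 6: row 2 has {5, 2, 4, 1, 3} and column 6 has {5, 4, 1, 3}, leaving only 6.
Row 3, column 2: row 3 has {5, 2, 4, 1, 3} and column 2 has {4, 1, 3}, leaving only 6.
Row 4, column 1: row 4 has {4, 1, 3} and column 1 has {5, 2, 4, 1, 3}, leaving only 6.
Row 4, column 4: row 4 has {4, 6, 1, 3} and column 4 has {2, 4, 6, 3}, leaving only 5.
Row 4, column 3: row 4 has {5, 4, 6, 1, 3} and column 3 has {4, 6, 1, 3}, leaving only 2.
Row 5, column 3: row 5 has {4, 6, 1, 3} and column 3 has {2, 4, 6, 1, 3}, leaving only 5.
Row 5, column 2: row 5 has {5, 4, 6, 1, 3} and column 2 has {4, 6, 1, 3}, leaving only 2.
Row 6 already has {6, 3} and column 2 already has {2, 4, 6, 1, 3}, so row 6, column 2 must be 5.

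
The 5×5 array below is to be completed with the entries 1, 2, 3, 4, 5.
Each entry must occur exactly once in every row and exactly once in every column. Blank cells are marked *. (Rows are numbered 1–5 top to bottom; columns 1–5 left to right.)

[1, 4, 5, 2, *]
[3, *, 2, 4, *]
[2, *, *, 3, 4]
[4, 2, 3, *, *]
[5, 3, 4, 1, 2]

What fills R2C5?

Row 1, column 5: row 1 has {1, 2, 4, 5} and column 5 has {2, 4}, leaving only 3.
Row 3, column 3: row 3 has {2, 3, 4} and column 3 has {2, 3, 4, 5}, leaving only 1.
Row 3, column 2: row 3 has {1, 2, 3, 4} and column 2 has {2, 3, 4}, leaving only 5.
Row 2, column 2: row 2 has {2, 3, 4} and column 2 has {2, 3, 4, 5}, leaving only 1.
Row 2 already has {1, 2, 3, 4} and column 5 already has {2, 3, 4}, so row 2, column 5 must be 5.

5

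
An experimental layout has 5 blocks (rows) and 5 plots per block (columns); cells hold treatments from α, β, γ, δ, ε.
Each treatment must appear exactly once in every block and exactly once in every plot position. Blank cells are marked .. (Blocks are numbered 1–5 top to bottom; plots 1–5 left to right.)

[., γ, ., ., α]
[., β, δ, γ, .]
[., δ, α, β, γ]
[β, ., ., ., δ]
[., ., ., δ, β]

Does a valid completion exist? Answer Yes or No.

Yes

No block or plot among the givens repeats a symbol, and propagating forced cells runs into no contradiction.
One valid completion exists (for instance, δ γ β ε α / α β δ γ ε / ε δ α β γ / β ε γ α δ / γ α ε δ β).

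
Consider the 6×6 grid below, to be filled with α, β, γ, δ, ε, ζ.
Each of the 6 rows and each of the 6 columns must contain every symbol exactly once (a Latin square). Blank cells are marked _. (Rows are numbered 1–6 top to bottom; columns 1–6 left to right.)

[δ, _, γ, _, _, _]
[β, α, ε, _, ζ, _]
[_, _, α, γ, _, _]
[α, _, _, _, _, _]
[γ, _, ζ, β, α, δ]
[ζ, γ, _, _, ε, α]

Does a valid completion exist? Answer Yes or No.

No

Row 1, column 5: row 1 has {γ, δ} and column 5 has {α, ε, ζ}, so it must be β.
Row 2, column 4: row 2 has {α, β, ε, ζ} and column 4 has {β, γ}, so it must be δ.
Now row 6, column 4: row 6 together with column 4 already contain {α, β, γ, δ, ε, ζ} — every symbol — so nothing can go there. The grid has no valid completion.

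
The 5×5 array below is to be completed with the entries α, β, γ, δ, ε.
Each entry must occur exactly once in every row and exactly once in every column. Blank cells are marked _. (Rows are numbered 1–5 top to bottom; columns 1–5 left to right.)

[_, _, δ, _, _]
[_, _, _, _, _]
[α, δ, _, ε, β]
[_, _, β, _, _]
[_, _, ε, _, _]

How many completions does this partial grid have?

56

Row 1, column 1: eliminating its row and column leaves {β, γ, ε}.
Row 1, column 2: eliminating its row and column leaves {α, β, γ, ε}.
Row 1, column 4: eliminating its row and column leaves {α, β, γ}.
Row 1, column 5: eliminating its row and column leaves {α, γ, ε}.
Row 2, column 1: eliminating its row and column leaves {β, γ, δ, ε}.
Row 2, column 2: eliminating its row and column leaves {α, β, γ, ε}.
Row 2, column 3: eliminating its row and column leaves {α, γ}.
Row 2, column 4: eliminating its row and column leaves {α, β, γ, δ}.
Row 2, column 5: eliminating its row and column leaves {α, γ, δ, ε}.
Row 3, column 3: eliminating its row and column leaves {γ}.
Row 4, column 1: eliminating its row and column leaves {γ, δ, ε}.
Row 4, column 2: eliminating its row and column leaves {α, γ, ε}.
Row 4, column 4: eliminating its row and column leaves {α, γ, δ}.
Row 4, column 5: eliminating its row and column leaves {α, γ, δ, ε}.
Row 5, column 1: eliminating its row and column leaves {β, γ, δ}.
Row 5, column 2: eliminating its row and column leaves {α, β, γ}.
Row 5, column 4: eliminating its row and column leaves {α, β, γ, δ}.
Row 5, column 5: eliminating its row and column leaves {α, γ, δ}.
Enumerating the assignments across these blanks that avoid any row or column repeat gives 56 completions.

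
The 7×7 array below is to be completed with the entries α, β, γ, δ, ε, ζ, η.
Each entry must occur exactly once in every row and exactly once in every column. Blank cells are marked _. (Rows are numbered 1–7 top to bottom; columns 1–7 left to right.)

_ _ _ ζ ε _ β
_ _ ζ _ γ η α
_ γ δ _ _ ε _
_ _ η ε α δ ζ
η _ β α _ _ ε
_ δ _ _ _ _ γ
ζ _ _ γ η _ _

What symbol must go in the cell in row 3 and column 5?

Row 3, column 7: row 3 has {γ, δ, ε} and column 7 has {α, β, γ, ε, ζ}, leaving only η.
Row 3, column 4: row 3 has {γ, δ, ε, η} and column 4 has {α, γ, ε, ζ}, leaving only β.
Row 3 already has {β, γ, δ, ε, η} and column 5 already has {α, γ, ε, η}, so row 3, column 5 must be ζ.

ζ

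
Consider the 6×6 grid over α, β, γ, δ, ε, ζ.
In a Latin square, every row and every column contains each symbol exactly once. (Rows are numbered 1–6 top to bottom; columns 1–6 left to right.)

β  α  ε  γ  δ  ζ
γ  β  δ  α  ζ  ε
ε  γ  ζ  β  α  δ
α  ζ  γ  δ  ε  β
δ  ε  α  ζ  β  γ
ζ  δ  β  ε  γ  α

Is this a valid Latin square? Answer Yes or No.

Yes

Each row is a permutation of the 6 symbols, and so is each column.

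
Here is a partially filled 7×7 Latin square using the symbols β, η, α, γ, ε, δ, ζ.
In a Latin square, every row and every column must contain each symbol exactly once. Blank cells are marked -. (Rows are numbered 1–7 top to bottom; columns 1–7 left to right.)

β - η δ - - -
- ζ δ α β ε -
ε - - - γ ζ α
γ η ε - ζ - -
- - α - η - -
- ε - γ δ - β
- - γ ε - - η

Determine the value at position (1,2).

Row 2, column 1: row 2 has {β, α, ε, δ, ζ} and column 1 has {β, γ, ε}, leaving only η.
Row 2, column 7: row 2 has {β, η, α, ε, δ, ζ} and column 7 has {β, η, α}, leaving only γ.
Row 3, column 3: row 3 has {α, γ, ε, ζ} and column 3 has {η, α, γ, ε, δ}, leaving only β.
Row 3, column 2: row 3 has {β, α, γ, ε, ζ} and column 2 has {η, ε, ζ}, leaving only δ.
Row 3, column 4: row 3 has {β, α, γ, ε, δ, ζ} and column 4 has {α, γ, ε, δ}, leaving only η.
Row 4, column 4: row 4 has {η, γ, ε, ζ} and column 4 has {η, α, γ, ε, δ}, leaving only β.
Row 4, column 7: row 4 has {β, η, γ, ε, ζ} and column 7 has {β, η, α, γ}, leaving only δ.
Row 4, column 6: row 4 has {β, η, γ, ε, δ, ζ} and column 6 has {ε, ζ}, leaving only α.
Row 1, column 6: row 1 has {β, η, δ} and column 6 has {α, ε, ζ}, leaving only γ.
Row 1 already has {β, η, γ, δ} and column 2 already has {η, ε, δ, ζ}, so row 1, column 2 must be α.

α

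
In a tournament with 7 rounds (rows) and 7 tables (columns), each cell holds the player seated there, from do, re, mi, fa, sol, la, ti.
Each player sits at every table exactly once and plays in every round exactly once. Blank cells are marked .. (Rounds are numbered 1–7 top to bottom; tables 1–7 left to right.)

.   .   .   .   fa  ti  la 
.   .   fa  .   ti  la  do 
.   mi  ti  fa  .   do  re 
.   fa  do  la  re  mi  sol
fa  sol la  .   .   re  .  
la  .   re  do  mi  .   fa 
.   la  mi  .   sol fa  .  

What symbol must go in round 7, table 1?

do

Round 1, table 3: round 1 has {fa, la, ti} and table 3 has {do, re, mi, fa, la, ti}, leaving only sol.
Round 2, table 2: round 2 has {do, fa, la, ti} and table 2 has {mi, fa, sol, la}, leaving only re.
Round 1, table 2: round 1 has {fa, sol, la, ti} and table 2 has {re, mi, fa, sol, la}, leaving only do.
Round 3, table 1: round 3 has {do, re, mi, fa, ti} and table 1 has {fa, la}, leaving only sol.
Round 2, table 1: round 2 has {do, re, fa, la, ti} and table 1 has {fa, sol, la}, leaving only mi.
Round 1, table 1: round 1 has {do, fa, sol, la, ti} and table 1 has {mi, fa, sol, la}, leaving only re.
Round 1, table 4: round 1 has {do, re, fa, sol, la, ti} and table 4 has {do, fa, la}, leaving only mi.
Round 2, table 4: round 2 has {do, re, mi, fa, la, ti} and table 4 has {do, mi, fa, la}, leaving only sol.
Round 3, table 5: round 3 has {do, re, mi, fa, sol, ti} and table 5 has {re, mi, fa, sol, ti}, leaving only la.
Round 4, table 1: round 4 has {do, re, mi, fa, sol, la} and table 1 has {re, mi, fa, sol, la}, leaving only ti.
Round 7 already has {mi, fa, sol, la} and table 1 already has {re, mi, fa, sol, la, ti}, so round 7, table 1 must be do.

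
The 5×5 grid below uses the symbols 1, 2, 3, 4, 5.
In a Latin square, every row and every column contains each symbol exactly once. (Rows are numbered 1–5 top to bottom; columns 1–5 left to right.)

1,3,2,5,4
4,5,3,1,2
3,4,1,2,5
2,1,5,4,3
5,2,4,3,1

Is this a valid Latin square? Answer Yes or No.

Yes

Each row is a permutation of the 5 symbols, and so is each column.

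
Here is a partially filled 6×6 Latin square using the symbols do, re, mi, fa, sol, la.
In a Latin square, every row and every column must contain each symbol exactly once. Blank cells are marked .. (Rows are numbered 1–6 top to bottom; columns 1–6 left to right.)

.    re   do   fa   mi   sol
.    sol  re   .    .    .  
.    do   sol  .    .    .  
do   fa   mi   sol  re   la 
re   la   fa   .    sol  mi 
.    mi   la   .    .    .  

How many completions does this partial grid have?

Row 1, column 1: eliminating its row and column leaves {la}.
Row 2, column 1: eliminating its row and column leaves {mi, fa, la}.
Row 2, column 4: eliminating its row and column leaves {do, mi, la}.
Row 2, column 5: eliminating its row and column leaves {do, fa, la}.
Row 2, column 6: eliminating its row and column leaves {do, fa}.
Row 3, column 1: eliminating its row and column leaves {mi, fa, la}.
Row 3, column 4: eliminating its row and column leaves {re, mi, la}.
Row 3, column 5: eliminating its row and column leaves {fa, la}.
Row 3, column 6: eliminating its row and column leaves {re, fa}.
Row 5, column 4: eliminating its row and column leaves {do}.
Row 6, column 1: eliminating its row and column leaves {fa, sol}.
Row 6, column 4: eliminating its row and column leaves {do, re}.
Row 6, column 5: eliminating its row and column leaves {do, fa}.
Row 6, column 6: eliminating its row and column leaves {do, re, fa}.
Enumerating the assignments across these blanks that avoid any row or column repeat gives 3 completions.

3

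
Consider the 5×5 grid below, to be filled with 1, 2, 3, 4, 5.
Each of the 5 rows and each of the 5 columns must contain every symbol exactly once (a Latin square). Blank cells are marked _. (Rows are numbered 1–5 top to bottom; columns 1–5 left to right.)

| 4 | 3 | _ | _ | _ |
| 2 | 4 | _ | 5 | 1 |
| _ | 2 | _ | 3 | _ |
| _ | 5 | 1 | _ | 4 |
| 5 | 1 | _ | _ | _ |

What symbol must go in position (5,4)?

Row 2, column 3: row 2 has {1, 2, 4, 5} and column 3 has {1}, leaving only 3.
Row 3, column 1: row 3 has {2, 3} and column 1 has {2, 4, 5}, leaving only 1.
Row 3, column 5: row 3 has {1, 2, 3} and column 5 has {1, 4}, leaving only 5.
Row 1, column 5: row 1 has {3, 4} and column 5 has {1, 4, 5}, leaving only 2.
Row 1, column 3: row 1 has {2, 3, 4} and column 3 has {1, 3}, leaving only 5.
Row 1, column 4: row 1 has {2, 3, 4, 5} and column 4 has {3, 5}, leaving only 1.
Row 3, column 3: row 3 has {1, 2, 3, 5} and column 3 has {1, 3, 5}, leaving only 4.
Row 4, column 1: row 4 has {1, 4, 5} and column 1 has {1, 2, 4, 5}, leaving only 3.
Row 4, column 4: row 4 has {1, 3, 4, 5} and column 4 has {1, 3, 5}, leaving only 2.
Row 5 already has {1, 5} and column 4 already has {1, 2, 3, 5}, so row 5, column 4 must be 4.

4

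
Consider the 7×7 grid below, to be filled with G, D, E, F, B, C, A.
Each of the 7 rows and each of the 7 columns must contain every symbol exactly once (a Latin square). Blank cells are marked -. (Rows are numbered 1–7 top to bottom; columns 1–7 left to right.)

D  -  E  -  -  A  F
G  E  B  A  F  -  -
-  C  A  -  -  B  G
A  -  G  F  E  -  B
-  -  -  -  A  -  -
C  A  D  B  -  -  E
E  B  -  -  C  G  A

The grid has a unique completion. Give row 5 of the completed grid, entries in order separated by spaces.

Row 1, column 2: row 1 has {D, E, F, A} and column 2 has {E, B, C, A}, leaving only G.
Row 1, column 4: row 1 has {G, D, E, F, A} and column 4 has {F, B, A}, leaving only C.
Row 1, column 5: row 1 has {G, D, E, F, C, A} and column 5 has {E, F, C, A}, leaving only B.
Row 3, column 1: row 3 has {G, B, C, A} and column 1 has {G, D, E, C, A}, leaving only F.
Row 5, column 1: row 5 has {A} and column 1 has {G, D, E, F, C, A}, leaving only B.
Row 3, column 5: row 3 has {G, F, B, C, A} and column 5 has {E, F, B, C, A}, leaving only D.
Row 3, column 4: row 3 has {G, D, F, B, C, A} and column 4 has {F, B, C, A}, leaving only E.
Row 4, column 2: row 4 has {G, E, F, B, A} and column 2 has {G, E, B, C, A}, leaving only D.
Row 5, column 2: row 5 has {B, A} and column 2 has {G, D, E, B, C, A}, leaving only F.
Row 5, column 3: row 5 has {F, B, A} and column 3 has {G, D, E, B, A}, leaving only C.
Row 5, column 7: row 5 has {F, B, C, A} and column 7 has {G, E, F, B, A}, leaving only D.
Row 5, column 4: row 5 has {D, F, B, C, A} and column 4 has {E, F, B, C, A}, leaving only G.
Row 5, column 6: row 5 has {G, D, F, B, C, A} and column 6 has {G, B, A}, leaving only E.
So row 5 reads: B F C G A E D.

B F C G A E D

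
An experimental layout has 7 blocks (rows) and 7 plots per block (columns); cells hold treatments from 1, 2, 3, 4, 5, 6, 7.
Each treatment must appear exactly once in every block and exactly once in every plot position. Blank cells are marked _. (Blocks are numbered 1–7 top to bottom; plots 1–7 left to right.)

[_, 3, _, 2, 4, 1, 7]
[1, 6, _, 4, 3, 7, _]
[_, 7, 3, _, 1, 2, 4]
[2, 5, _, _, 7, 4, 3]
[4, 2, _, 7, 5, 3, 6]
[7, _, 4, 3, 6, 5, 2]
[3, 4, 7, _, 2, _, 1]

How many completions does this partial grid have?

1

Block 1, plot 1: eliminating its block and plot leaves {5, 6}.
Block 1, plot 3: eliminating its block and plot leaves {5, 6}.
Block 2, plot 3: eliminating its block and plot leaves {2, 5}.
Block 2, plot 7: eliminating its block and plot leaves {5}.
Block 3, plot 1: eliminating its block and plot leaves {5, 6}.
Block 3, plot 4: eliminating its block and plot leaves {5, 6}.
Block 4, plot 3: eliminating its block and plot leaves {1, 6}.
Block 4, plot 4: eliminating its block and plot leaves {1, 6}.
Block 5, plot 3: eliminating its block and plot leaves {1}.
Block 6, plot 2: eliminating its block and plot leaves {1}.
Block 7, plot 4: eliminating its block and plot leaves {5, 6}.
Block 7, plot 6: eliminating its block and plot leaves {6}.
Only one assignment across all blanks avoids any block or plot repeat, giving 1 completion.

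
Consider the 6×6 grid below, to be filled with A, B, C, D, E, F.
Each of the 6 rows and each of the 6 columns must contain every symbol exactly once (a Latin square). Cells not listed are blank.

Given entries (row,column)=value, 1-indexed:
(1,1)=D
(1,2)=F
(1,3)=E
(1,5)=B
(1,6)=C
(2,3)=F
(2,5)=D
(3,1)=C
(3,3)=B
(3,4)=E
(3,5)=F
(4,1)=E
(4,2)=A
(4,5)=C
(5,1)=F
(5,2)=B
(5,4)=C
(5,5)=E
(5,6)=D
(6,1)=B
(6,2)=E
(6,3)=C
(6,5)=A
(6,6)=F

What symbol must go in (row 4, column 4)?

Row 1, column 4: row 1 has {B, C, D, E, F} and column 4 has {C, E}, leaving only A.
Row 2, column 1: row 2 has {D, F} and column 1 has {B, C, D, E, F}, leaving only A.
Row 2, column 2: row 2 has {A, D, F} and column 2 has {A, B, E, F}, leaving only C.
Row 2, column 4: row 2 has {A, C, D, F} and column 4 has {A, C, E}, leaving only B.
Row 2, column 6: row 2 has {A, B, C, D, F} and column 6 has {C, D, F}, leaving only E.
Row 3, column 2: row 3 has {B, C, E, F} and column 2 has {A, B, C, E, F}, leaving only D.
Row 3, column 6: row 3 has {B, C, D, E, F} and column 6 has {C, D, E, F}, leaving only A.
Row 4, column 3: row 4 has {A, C, E} and column 3 has {B, C, E, F}, leaving only D.
Row 4 already has {A, C, D, E} and column 4 already has {A, B, C, E}, so row 4, column 4 must be F.

F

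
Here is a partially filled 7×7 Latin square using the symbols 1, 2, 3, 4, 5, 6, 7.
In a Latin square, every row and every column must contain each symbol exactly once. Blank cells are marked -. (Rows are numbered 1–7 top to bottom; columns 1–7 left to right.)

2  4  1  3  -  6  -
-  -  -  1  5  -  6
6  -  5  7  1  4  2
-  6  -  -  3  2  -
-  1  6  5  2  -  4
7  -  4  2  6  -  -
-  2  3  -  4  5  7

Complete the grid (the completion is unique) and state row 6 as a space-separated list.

Row 1, column 5: row 1 has {1, 2, 3, 4, 6} and column 5 has {1, 2, 3, 4, 5, 6}, leaving only 7.
Row 1, column 7: row 1 has {1, 2, 3, 4, 6, 7} and column 7 has {2, 4, 6, 7}, leaving only 5.
Row 3, column 2: row 3 has {1, 2, 4, 5, 6, 7} and column 2 has {1, 2, 4, 6}, leaving only 3.
Row 6, column 2: row 6 has {2, 4, 6, 7} and column 2 has {1, 2, 3, 4, 6}, leaving only 5.
Row 2, column 2: row 2 has {1, 5, 6} and column 2 has {1, 2, 3, 4, 5, 6}, leaving only 7.
Row 2, column 3: row 2 has {1, 5, 6, 7} and column 3 has {1, 3, 4, 5, 6}, leaving only 2.
Row 2, column 6: row 2 has {1, 2, 5, 6, 7} and column 6 has {2, 4, 5, 6}, leaving only 3.
Row 6, column 6: row 6 has {2, 4, 5, 6, 7} and column 6 has {2, 3, 4, 5, 6}, leaving only 1.
Row 6, column 7: row 6 has {1, 2, 4, 5, 6, 7} and column 7 has {2, 4, 5, 6, 7}, leaving only 3.
So row 6 reads: 7 5 4 2 6 1 3.

7 5 4 2 6 1 3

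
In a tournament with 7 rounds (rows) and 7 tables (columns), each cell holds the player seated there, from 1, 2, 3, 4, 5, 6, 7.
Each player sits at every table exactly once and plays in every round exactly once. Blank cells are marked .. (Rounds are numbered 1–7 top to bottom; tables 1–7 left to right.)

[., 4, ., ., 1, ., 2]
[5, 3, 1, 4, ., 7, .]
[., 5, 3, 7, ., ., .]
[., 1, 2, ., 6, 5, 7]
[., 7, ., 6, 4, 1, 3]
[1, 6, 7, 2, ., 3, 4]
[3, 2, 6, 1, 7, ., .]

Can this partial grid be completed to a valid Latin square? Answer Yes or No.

No

Round 1, table 3: round 1 has {1, 2, 4} and table 3 has {1, 2, 3, 6, 7}, so it must be 5.
Now round 5, table 3: round 5 together with table 3 already contain {1, 2, 3, 4, 5, 6, 7} — every symbol — so nothing can go there. The grid has no valid completion.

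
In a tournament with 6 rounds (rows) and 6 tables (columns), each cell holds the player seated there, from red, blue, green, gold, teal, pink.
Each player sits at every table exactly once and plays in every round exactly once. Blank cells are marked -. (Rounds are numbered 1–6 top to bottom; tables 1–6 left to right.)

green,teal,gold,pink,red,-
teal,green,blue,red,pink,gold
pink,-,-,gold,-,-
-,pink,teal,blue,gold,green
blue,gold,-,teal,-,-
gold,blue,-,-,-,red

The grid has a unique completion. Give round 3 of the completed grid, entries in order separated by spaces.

Round 3, table 2: round 3 has {gold, pink} and table 2 has {blue, green, gold, teal, pink}, leaving only red.
Round 3, table 3: round 3 has {red, gold, pink} and table 3 has {blue, gold, teal}, leaving only green.
Round 1, table 6: round 1 has {red, green, gold, teal, pink} and table 6 has {red, green, gold}, leaving only blue.
Round 3, table 6: round 3 has {red, green, gold, pink} and table 6 has {red, blue, green, gold}, leaving only teal.
Round 3, table 5: round 3 has {red, green, gold, teal, pink} and table 5 has {red, gold, pink}, leaving only blue.
So round 3 reads: pink red green gold blue teal.

pink red green gold blue teal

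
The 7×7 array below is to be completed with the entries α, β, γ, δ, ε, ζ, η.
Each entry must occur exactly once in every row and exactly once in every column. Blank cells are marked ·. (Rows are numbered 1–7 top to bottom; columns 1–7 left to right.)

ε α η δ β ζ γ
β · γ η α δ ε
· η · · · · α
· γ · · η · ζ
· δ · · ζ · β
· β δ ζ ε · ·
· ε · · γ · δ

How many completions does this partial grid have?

13

Row 2, column 2: eliminating its row and column leaves {ζ}.
Row 3, column 1: eliminating its row and column leaves {γ, δ, ζ}.
Row 3, column 3: eliminating its row and column leaves {β, ε, ζ}.
Row 3, column 4: eliminating its row and column leaves {β, γ, ε}.
Row 3, column 5: eliminating its row and column leaves {δ}.
Row 3, column 6: eliminating its row and column leaves {β, γ, ε}.
Row 4, column 1: eliminating its row and column leaves {α, δ}.
Row 4, column 3: eliminating its row and column leaves {α, β, ε}.
Row 4, column 4: eliminating its row and column leaves {α, β, ε}.
Row 4, column 6: eliminating its row and column leaves {α, β, ε}.
Row 5, column 1: eliminating its row and column leaves {α, γ, η}.
Row 5, column 3: eliminating its row and column leaves {α, ε}.
Row 5, column 4: eliminating its row and column leaves {α, γ, ε}.
Row 5, column 6: eliminating its row and column leaves {α, γ, ε, η}.
Row 6, column 1: eliminating its row and column leaves {α, γ, η}.
Row 6, column 6: eliminating its row and column leaves {α, γ, η}.
Row 6, column 7: eliminating its row and column leaves {η}.
Row 7, column 1: eliminating its row and column leaves {α, ζ, η}.
Row 7, column 3: eliminating its row and column leaves {α, β, ζ}.
Row 7, column 4: eliminating its row and column leaves {α, β}.
Row 7, column 6: eliminating its row and column leaves {α, β, η}.
Enumerating the assignments across these blanks that avoid any row or column repeat gives 13 completions.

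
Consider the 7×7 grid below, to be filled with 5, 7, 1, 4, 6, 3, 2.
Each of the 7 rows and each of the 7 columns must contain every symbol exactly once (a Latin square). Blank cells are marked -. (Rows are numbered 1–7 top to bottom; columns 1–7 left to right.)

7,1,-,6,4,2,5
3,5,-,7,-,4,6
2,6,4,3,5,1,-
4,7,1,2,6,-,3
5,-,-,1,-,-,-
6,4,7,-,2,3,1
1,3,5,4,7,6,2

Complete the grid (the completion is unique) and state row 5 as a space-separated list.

Row 5, column 2: row 5 has {5, 1} and column 2 has {5, 7, 1, 4, 6, 3}, leaving only 2.
Row 5, column 5: row 5 has {5, 1, 2} and column 5 has {5, 7, 4, 6, 2}, leaving only 3.
Row 5, column 3: row 5 has {5, 1, 3, 2} and column 3 has {5, 7, 1, 4}, leaving only 6.
Row 5, column 6: row 5 has {5, 1, 6, 3, 2} and column 6 has {1, 4, 6, 3, 2}, leaving only 7.
Row 5, column 7: row 5 has {5, 7, 1, 6, 3, 2} and column 7 has {5, 1, 6, 3, 2}, leaving only 4.
So row 5 reads: 5 2 6 1 3 7 4.

5 2 6 1 3 7 4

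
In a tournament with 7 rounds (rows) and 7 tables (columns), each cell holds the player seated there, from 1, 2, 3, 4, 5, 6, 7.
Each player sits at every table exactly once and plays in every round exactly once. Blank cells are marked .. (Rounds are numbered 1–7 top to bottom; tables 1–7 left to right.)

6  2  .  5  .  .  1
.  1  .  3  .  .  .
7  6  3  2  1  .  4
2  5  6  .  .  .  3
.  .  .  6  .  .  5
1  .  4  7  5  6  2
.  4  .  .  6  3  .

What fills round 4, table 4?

Round 1, table 3: round 1 has {1, 2, 5, 6} and table 3 has {3, 4, 6}, leaving only 7.
Round 1, table 6: round 1 has {1, 2, 5, 6, 7} and table 6 has {3, 6}, leaving only 4.
Round 1, table 5: round 1 has {1, 2, 4, 5, 6, 7} and table 5 has {1, 5, 6}, leaving only 3.
Round 3, table 6: round 3 has {1, 2, 3, 4, 6, 7} and table 6 has {3, 4, 6}, leaving only 5.
Round 6, table 2: round 6 has {1, 2, 4, 5, 6, 7} and table 2 has {1, 2, 4, 5, 6}, leaving only 3.
Round 5, table 2: round 5 has {5, 6} and table 2 has {1, 2, 3, 4, 5, 6}, leaving only 7.
Round 7, table 1: round 7 has {3, 4, 6} and table 1 has {1, 2, 6, 7}, leaving only 5.
Round 2, table 1: round 2 has {1, 3} and table 1 has {1, 2, 5, 6, 7}, leaving only 4.
Round 5, table 1: round 5 has {5, 6, 7} and table 1 has {1, 2, 4, 5, 6, 7}, leaving only 3.
Round 7, table 4: round 7 has {3, 4, 5, 6} and table 4 has {2, 3, 5, 6, 7}, leaving only 1.
Round 4 already has {2, 3, 5, 6} and table 4 already has {1, 2, 3, 5, 6, 7}, so round 4, table 4 must be 4.

4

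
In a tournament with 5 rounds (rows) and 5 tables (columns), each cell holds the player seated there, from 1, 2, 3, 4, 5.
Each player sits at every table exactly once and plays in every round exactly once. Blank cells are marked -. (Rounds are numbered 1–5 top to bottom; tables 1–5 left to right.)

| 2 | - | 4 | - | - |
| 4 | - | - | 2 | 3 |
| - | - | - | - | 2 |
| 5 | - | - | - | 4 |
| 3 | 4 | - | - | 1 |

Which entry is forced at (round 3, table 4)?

4

Round 1, table 5: round 1 has {2, 4} and table 5 has {1, 2, 3, 4}, leaving only 5.
Round 3, table 1: round 3 has {2} and table 1 has {2, 3, 4, 5}, leaving only 1.
Round 5, table 4: round 5 has {1, 3, 4} and table 4 has {2}, leaving only 5.
Round 5, table 3: round 5 has {1, 3, 4, 5} and table 3 has {4}, leaving only 2.
Round 3, table 4 is narrowed to {3, 4}.
If it were 3, then round 4, table 4 would be left with no valid symbol.
So round 3, table 4 must be 4.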